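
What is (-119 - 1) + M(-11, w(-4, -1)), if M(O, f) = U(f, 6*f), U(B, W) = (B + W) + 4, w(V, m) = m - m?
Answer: -116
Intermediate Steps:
w(V, m) = 0
U(B, W) = 4 + B + W
M(O, f) = 4 + 7*f (M(O, f) = 4 + f + 6*f = 4 + 7*f)
(-119 - 1) + M(-11, w(-4, -1)) = (-119 - 1) + (4 + 7*0) = -120 + (4 + 0) = -120 + 4 = -116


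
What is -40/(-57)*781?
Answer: 31240/57 ≈ 548.07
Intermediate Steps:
-40/(-57)*781 = -40*(-1/57)*781 = (40/57)*781 = 31240/57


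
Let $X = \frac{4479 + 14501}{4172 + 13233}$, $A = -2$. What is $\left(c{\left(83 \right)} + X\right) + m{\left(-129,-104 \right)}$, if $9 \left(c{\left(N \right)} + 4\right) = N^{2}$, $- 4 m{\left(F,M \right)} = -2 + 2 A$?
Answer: $\frac{47872901}{62658} \approx 764.04$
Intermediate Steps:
$m{\left(F,M \right)} = \frac{3}{2}$ ($m{\left(F,M \right)} = - \frac{-2 + 2 \left(-2\right)}{4} = - \frac{-2 - 4}{4} = \left(- \frac{1}{4}\right) \left(-6\right) = \frac{3}{2}$)
$X = \frac{3796}{3481}$ ($X = \frac{18980}{17405} = 18980 \cdot \frac{1}{17405} = \frac{3796}{3481} \approx 1.0905$)
$c{\left(N \right)} = -4 + \frac{N^{2}}{9}$
$\left(c{\left(83 \right)} + X\right) + m{\left(-129,-104 \right)} = \left(\left(-4 + \frac{83^{2}}{9}\right) + \frac{3796}{3481}\right) + \frac{3}{2} = \left(\left(-4 + \frac{1}{9} \cdot 6889\right) + \frac{3796}{3481}\right) + \frac{3}{2} = \left(\left(-4 + \frac{6889}{9}\right) + \frac{3796}{3481}\right) + \frac{3}{2} = \left(\frac{6853}{9} + \frac{3796}{3481}\right) + \frac{3}{2} = \frac{23889457}{31329} + \frac{3}{2} = \frac{47872901}{62658}$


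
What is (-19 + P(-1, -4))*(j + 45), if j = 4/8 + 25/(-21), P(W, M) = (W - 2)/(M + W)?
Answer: -85606/105 ≈ -815.29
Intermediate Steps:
P(W, M) = (-2 + W)/(M + W)
j = -29/42 (j = 4*(⅛) + 25*(-1/21) = ½ - 25/21 = -29/42 ≈ -0.69048)
(-19 + P(-1, -4))*(j + 45) = (-19 + (-2 - 1)/(-4 - 1))*(-29/42 + 45) = (-19 - 3/(-5))*(1861/42) = (-19 - ⅕*(-3))*(1861/42) = (-19 + ⅗)*(1861/42) = -92/5*1861/42 = -85606/105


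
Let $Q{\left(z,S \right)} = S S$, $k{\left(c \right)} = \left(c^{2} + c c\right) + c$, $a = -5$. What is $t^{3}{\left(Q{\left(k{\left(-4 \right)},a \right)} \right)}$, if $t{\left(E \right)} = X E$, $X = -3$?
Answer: $-421875$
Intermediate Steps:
$k{\left(c \right)} = c + 2 c^{2}$ ($k{\left(c \right)} = \left(c^{2} + c^{2}\right) + c = 2 c^{2} + c = c + 2 c^{2}$)
$Q{\left(z,S \right)} = S^{2}$
$t{\left(E \right)} = - 3 E$
$t^{3}{\left(Q{\left(k{\left(-4 \right)},a \right)} \right)} = \left(- 3 \left(-5\right)^{2}\right)^{3} = \left(\left(-3\right) 25\right)^{3} = \left(-75\right)^{3} = -421875$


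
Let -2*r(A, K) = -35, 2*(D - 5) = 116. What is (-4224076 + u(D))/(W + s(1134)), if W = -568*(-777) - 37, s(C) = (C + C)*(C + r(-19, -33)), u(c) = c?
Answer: -4224013/3052901 ≈ -1.3836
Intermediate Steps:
D = 63 (D = 5 + (½)*116 = 5 + 58 = 63)
r(A, K) = 35/2 (r(A, K) = -½*(-35) = 35/2)
s(C) = 2*C*(35/2 + C) (s(C) = (C + C)*(C + 35/2) = (2*C)*(35/2 + C) = 2*C*(35/2 + C))
W = 441299 (W = 441336 - 37 = 441299)
(-4224076 + u(D))/(W + s(1134)) = (-4224076 + 63)/(441299 + 1134*(35 + 2*1134)) = -4224013/(441299 + 1134*(35 + 2268)) = -4224013/(441299 + 1134*2303) = -4224013/(441299 + 2611602) = -4224013/3052901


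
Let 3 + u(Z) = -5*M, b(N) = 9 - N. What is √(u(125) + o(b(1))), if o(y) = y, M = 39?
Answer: I*√190 ≈ 13.784*I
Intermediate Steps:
u(Z) = -198 (u(Z) = -3 - 5*39 = -3 - 195 = -198)
√(u(125) + o(b(1))) = √(-198 + (9 - 1*1)) = √(-198 + (9 - 1)) = √(-198 + 8) = √(-190) = I*√190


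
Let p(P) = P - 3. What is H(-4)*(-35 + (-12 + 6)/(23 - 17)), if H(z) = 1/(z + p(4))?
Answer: 12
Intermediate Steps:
p(P) = -3 + P
H(z) = 1/(1 + z) (H(z) = 1/(z + (-3 + 4)) = 1/(z + 1) = 1/(1 + z))
H(-4)*(-35 + (-12 + 6)/(23 - 17)) = (-35 + (-12 + 6)/(23 - 17))/(1 - 4) = (-35 - 6/6)/(-3) = -(-35 - 6*1/6)/3 = -(-35 - 1)/3 = -1/3*(-36) = 12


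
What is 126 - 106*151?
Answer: -15880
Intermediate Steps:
126 - 106*151 = 126 - 16006 = -15880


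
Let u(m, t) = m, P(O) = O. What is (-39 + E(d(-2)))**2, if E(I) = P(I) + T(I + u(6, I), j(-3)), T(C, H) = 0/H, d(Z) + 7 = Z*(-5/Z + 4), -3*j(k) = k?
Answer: 3481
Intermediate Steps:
j(k) = -k/3
d(Z) = -7 + Z*(4 - 5/Z) (d(Z) = -7 + Z*(-5/Z + 4) = -7 + Z*(4 - 5/Z))
T(C, H) = 0
E(I) = I (E(I) = I + 0 = I)
(-39 + E(d(-2)))**2 = (-39 + (-12 + 4*(-2)))**2 = (-39 + (-12 - 8))**2 = (-39 - 20)**2 = (-59)**2 = 3481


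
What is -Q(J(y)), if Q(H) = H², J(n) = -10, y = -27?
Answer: -100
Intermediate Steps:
-Q(J(y)) = -1*(-10)² = -1*100 = -100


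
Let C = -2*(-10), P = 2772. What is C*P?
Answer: 55440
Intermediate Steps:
C = 20
C*P = 20*2772 = 55440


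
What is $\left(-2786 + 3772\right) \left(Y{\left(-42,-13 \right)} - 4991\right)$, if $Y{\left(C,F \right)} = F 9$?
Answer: $-5036488$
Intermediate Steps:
$Y{\left(C,F \right)} = 9 F$
$\left(-2786 + 3772\right) \left(Y{\left(-42,-13 \right)} - 4991\right) = \left(-2786 + 3772\right) \left(9 \left(-13\right) - 4991\right) = 986 \left(-117 - 4991\right) = 986 \left(-5108\right) = -5036488$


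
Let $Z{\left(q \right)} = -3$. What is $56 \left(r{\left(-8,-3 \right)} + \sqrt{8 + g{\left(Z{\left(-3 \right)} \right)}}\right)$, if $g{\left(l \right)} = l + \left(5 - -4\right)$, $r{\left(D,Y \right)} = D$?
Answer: $-448 + 56 \sqrt{14} \approx -238.47$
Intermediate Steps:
$g{\left(l \right)} = 9 + l$ ($g{\left(l \right)} = l + \left(5 + 4\right) = l + 9 = 9 + l$)
$56 \left(r{\left(-8,-3 \right)} + \sqrt{8 + g{\left(Z{\left(-3 \right)} \right)}}\right) = 56 \left(-8 + \sqrt{8 + \left(9 - 3\right)}\right) = 56 \left(-8 + \sqrt{8 + 6}\right) = 56 \left(-8 + \sqrt{14}\right) = -448 + 56 \sqrt{14}$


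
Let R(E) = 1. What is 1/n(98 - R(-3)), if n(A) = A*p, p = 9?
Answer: 1/873 ≈ 0.0011455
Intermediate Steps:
n(A) = 9*A (n(A) = A*9 = 9*A)
1/n(98 - R(-3)) = 1/(9*(98 - 1*1)) = 1/(9*(98 - 1)) = 1/(9*97) = 1/873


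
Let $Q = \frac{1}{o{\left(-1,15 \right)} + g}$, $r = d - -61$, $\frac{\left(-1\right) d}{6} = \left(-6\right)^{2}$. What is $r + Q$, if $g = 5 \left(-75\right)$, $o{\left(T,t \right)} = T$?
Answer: $- \frac{58281}{376} \approx -155.0$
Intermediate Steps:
$g = -375$
$d = -216$ ($d = - 6 \left(-6\right)^{2} = \left(-6\right) 36 = -216$)
$r = -155$ ($r = -216 - -61 = -216 + 61 = -155$)
$Q = - \frac{1}{376}$ ($Q = \frac{1}{-1 - 375} = \frac{1}{-376} = - \frac{1}{376} \approx -0.0026596$)
$r + Q = -155 - \frac{1}{376} = - \frac{58281}{376}$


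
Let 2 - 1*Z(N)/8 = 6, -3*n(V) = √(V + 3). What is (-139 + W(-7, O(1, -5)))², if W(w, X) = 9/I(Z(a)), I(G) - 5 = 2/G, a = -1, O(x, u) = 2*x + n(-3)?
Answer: 117440569/6241 ≈ 18818.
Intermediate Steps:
n(V) = -√(3 + V)/3 (n(V) = -√(V + 3)/3 = -√(3 + V)/3)
O(x, u) = 2*x (O(x, u) = 2*x - √(3 - 3)/3 = 2*x - √0/3 = 2*x - ⅓*0 = 2*x + 0 = 2*x)
Z(N) = -32 (Z(N) = 16 - 8*6 = 16 - 48 = -32)
I(G) = 5 + 2/G
W(w, X) = 144/79 (W(w, X) = 9/(5 + 2/(-32)) = 9/(5 + 2*(-1/32)) = 9/(5 - 1/16) = 9/(79/16) = 9*(16/79) = 144/79)
(-139 + W(-7, O(1, -5)))² = (-139 + 144/79)² = (-10837/79)² = 117440569/6241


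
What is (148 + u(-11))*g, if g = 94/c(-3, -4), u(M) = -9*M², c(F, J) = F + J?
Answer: 88454/7 ≈ 12636.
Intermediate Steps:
g = -94/7 (g = 94/(-3 - 4) = 94/(-7) = 94*(-⅐) = -94/7 ≈ -13.429)
(148 + u(-11))*g = (148 - 9*(-11)²)*(-94/7) = (148 - 9*121)*(-94/7) = (148 - 1089)*(-94/7) = -941*(-94/7) = 88454/7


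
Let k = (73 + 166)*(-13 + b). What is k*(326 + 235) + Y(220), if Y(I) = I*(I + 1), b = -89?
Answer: -13627438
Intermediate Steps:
k = -24378 (k = (73 + 166)*(-13 - 89) = 239*(-102) = -24378)
Y(I) = I*(1 + I)
k*(326 + 235) + Y(220) = -24378*(326 + 235) + 220*(1 + 220) = -24378*561 + 220*221 = -13676058 + 48620 = -13627438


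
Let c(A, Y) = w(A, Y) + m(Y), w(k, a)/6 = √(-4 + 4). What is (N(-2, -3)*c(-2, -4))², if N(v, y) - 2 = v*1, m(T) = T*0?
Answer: 0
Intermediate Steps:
m(T) = 0
w(k, a) = 0 (w(k, a) = 6*√(-4 + 4) = 6*√0 = 6*0 = 0)
c(A, Y) = 0 (c(A, Y) = 0 + 0 = 0)
N(v, y) = 2 + v (N(v, y) = 2 + v*1 = 2 + v)
(N(-2, -3)*c(-2, -4))² = ((2 - 2)*0)² = (0*0)² = 0² = 0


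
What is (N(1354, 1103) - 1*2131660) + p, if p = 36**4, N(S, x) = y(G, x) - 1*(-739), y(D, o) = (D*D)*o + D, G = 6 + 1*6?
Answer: -292461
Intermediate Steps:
G = 12 (G = 6 + 6 = 12)
y(D, o) = D + o*D**2 (y(D, o) = D**2*o + D = o*D**2 + D = D + o*D**2)
N(S, x) = 751 + 144*x (N(S, x) = 12*(1 + 12*x) - 1*(-739) = (12 + 144*x) + 739 = 751 + 144*x)
p = 1679616
(N(1354, 1103) - 1*2131660) + p = ((751 + 144*1103) - 1*2131660) + 1679616 = ((751 + 158832) - 2131660) + 1679616 = (159583 - 2131660) + 1679616 = -1972077 + 1679616 = -292461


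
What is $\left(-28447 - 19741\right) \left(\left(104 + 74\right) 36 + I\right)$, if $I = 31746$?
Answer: $-1838564952$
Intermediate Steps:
$\left(-28447 - 19741\right) \left(\left(104 + 74\right) 36 + I\right) = \left(-28447 - 19741\right) \left(\left(104 + 74\right) 36 + 31746\right) = - 48188 \left(178 \cdot 36 + 31746\right) = - 48188 \left(6408 + 31746\right) = \left(-48188\right) 38154 = -1838564952$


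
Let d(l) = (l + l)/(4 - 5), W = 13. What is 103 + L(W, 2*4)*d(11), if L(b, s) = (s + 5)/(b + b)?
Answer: 92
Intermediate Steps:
d(l) = -2*l (d(l) = (2*l)/(-1) = (2*l)*(-1) = -2*l)
L(b, s) = (5 + s)/(2*b) (L(b, s) = (5 + s)/((2*b)) = (5 + s)*(1/(2*b)) = (5 + s)/(2*b))
103 + L(W, 2*4)*d(11) = 103 + ((½)*(5 + 2*4)/13)*(-2*11) = 103 + ((½)*(1/13)*(5 + 8))*(-22) = 103 + ((½)*(1/13)*13)*(-22) = 103 + (½)*(-22) = 103 - 11 = 92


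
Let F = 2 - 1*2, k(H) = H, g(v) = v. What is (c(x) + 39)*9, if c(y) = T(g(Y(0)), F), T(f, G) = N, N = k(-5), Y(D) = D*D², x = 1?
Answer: 306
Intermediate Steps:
Y(D) = D³
F = 0 (F = 2 - 2 = 0)
N = -5
T(f, G) = -5
c(y) = -5
(c(x) + 39)*9 = (-5 + 39)*9 = 34*9 = 306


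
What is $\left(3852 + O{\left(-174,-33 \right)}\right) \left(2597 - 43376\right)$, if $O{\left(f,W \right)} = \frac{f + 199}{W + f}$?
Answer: $-157075783$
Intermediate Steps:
$O{\left(f,W \right)} = \frac{199 + f}{W + f}$
$\left(3852 + O{\left(-174,-33 \right)}\right) \left(2597 - 43376\right) = \left(3852 + \frac{199 - 174}{-33 - 174}\right) \left(2597 - 43376\right) = \left(3852 + \frac{1}{-207} \cdot 25\right) \left(-40779\right) = \left(3852 - \frac{25}{207}\right) \left(-40779\right) = \frac{797339}{207} \left(-40779\right) = -157075783$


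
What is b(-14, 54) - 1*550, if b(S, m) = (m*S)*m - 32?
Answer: -41406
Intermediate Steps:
b(S, m) = -32 + S*m**2 (b(S, m) = (S*m)*m - 32 = S*m**2 - 32 = -32 + S*m**2)
b(-14, 54) - 1*550 = (-32 - 14*54**2) - 1*550 = (-32 - 14*2916) - 550 = (-32 - 40824) - 550 = -40856 - 550 = -41406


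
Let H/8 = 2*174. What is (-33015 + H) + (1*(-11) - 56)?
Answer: -30298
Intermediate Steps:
H = 2784 (H = 8*(2*174) = 8*348 = 2784)
(-33015 + H) + (1*(-11) - 56) = (-33015 + 2784) + (1*(-11) - 56) = -30231 + (-11 - 56) = -30231 - 67 = -30298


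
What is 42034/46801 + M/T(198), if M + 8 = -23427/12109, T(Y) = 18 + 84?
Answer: 2722755089/3400279854 ≈ 0.80074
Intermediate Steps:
T(Y) = 102
M = -120299/12109 (M = -8 - 23427/12109 = -120299/12109 ≈ -9.9347)
42034/46801 + M/T(198) = 42034/46801 - 120299/12109/102 = 42034*(1/46801) - 120299/12109*1/102 = 42034/46801 - 120299/1235118 = 2722755089/3400279854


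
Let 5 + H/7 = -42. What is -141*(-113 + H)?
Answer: 62322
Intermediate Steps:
H = -329 (H = -35 + 7*(-42) = -35 - 294 = -329)
-141*(-113 + H) = -141*(-113 - 329) = -141*(-442) = 62322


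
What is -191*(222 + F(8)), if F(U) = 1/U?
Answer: -339407/8 ≈ -42426.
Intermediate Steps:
-191*(222 + F(8)) = -191*(222 + 1/8) = -191*1777/8 = -339407/8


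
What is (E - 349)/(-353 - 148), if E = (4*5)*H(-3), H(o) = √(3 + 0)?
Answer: 349/501 - 20*√3/501 ≈ 0.62746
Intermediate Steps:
H(o) = √3
E = 20*√3 (E = (4*5)*√3 = 20*√3 ≈ 34.641)
(E - 349)/(-353 - 148) = (20*√3 - 349)/(-353 - 148) = (-349 + 20*√3)/(-501) = (-349 + 20*√3)*(-1/501) = 349/501 - 20*√3/501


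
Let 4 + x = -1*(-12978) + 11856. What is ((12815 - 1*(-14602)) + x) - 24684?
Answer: 27563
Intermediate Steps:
x = 24830 (x = -4 + (-1*(-12978) + 11856) = -4 + (12978 + 11856) = -4 + 24834 = 24830)
((12815 - 1*(-14602)) + x) - 24684 = ((12815 - 1*(-14602)) + 24830) - 24684 = ((12815 + 14602) + 24830) - 24684 = (27417 + 24830) - 24684 = 52247 - 24684 = 27563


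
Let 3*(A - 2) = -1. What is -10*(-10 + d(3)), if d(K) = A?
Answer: 250/3 ≈ 83.333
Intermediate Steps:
A = 5/3 (A = 2 + (⅓)*(-1) = 2 - ⅓ = 5/3 ≈ 1.6667)
d(K) = 5/3
-10*(-10 + d(3)) = -10*(-10 + 5/3) = -10*(-25/3) = 250/3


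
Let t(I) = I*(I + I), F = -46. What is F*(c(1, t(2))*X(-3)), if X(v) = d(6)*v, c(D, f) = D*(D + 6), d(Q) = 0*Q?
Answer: 0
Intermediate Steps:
d(Q) = 0
t(I) = 2*I² (t(I) = I*(2*I) = 2*I²)
c(D, f) = D*(6 + D)
X(v) = 0 (X(v) = 0*v = 0)
F*(c(1, t(2))*X(-3)) = -46*1*(6 + 1)*0 = -46*1*7*0 = -322*0 = -46*0 = 0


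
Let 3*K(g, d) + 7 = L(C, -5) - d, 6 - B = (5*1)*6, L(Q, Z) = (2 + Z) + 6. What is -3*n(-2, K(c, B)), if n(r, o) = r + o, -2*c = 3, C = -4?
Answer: -14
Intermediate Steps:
c = -3/2 (c = -½*3 = -3/2 ≈ -1.5000)
L(Q, Z) = 8 + Z
B = -24 (B = 6 - 5*1*6 = 6 - 5*6 = 6 - 1*30 = 6 - 30 = -24)
K(g, d) = -4/3 - d/3 (K(g, d) = -7/3 + ((8 - 5) - d)/3 = -7/3 + (3 - d)/3 = -7/3 + (1 - d/3) = -4/3 - d/3)
n(r, o) = o + r
-3*n(-2, K(c, B)) = -3*((-4/3 - ⅓*(-24)) - 2) = -3*((-4/3 + 8) - 2) = -3*(20/3 - 2) = -3*14/3 = -14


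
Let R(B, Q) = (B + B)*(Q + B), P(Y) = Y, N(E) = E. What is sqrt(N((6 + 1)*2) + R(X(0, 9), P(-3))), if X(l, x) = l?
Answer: sqrt(14) ≈ 3.7417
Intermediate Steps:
R(B, Q) = 2*B*(B + Q) (R(B, Q) = (2*B)*(B + Q) = 2*B*(B + Q))
sqrt(N((6 + 1)*2) + R(X(0, 9), P(-3))) = sqrt((6 + 1)*2 + 2*0*(0 - 3)) = sqrt(7*2 + 2*0*(-3)) = sqrt(14 + 0) = sqrt(14)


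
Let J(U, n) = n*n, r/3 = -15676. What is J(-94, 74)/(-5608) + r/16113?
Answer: -29330651/7530142 ≈ -3.8951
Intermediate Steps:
r = -47028 (r = 3*(-15676) = -47028)
J(U, n) = n**2
J(-94, 74)/(-5608) + r/16113 = 74**2/(-5608) - 47028/16113 = 5476*(-1/5608) - 47028*1/16113 = -1369/1402 - 15676/5371 = -29330651/7530142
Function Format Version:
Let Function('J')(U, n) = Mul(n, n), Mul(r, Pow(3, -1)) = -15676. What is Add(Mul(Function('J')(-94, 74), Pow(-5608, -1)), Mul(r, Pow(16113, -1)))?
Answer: Rational(-29330651, 7530142) ≈ -3.8951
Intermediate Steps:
r = -47028 (r = Mul(3, -15676) = -47028)
Function('J')(U, n) = Pow(n, 2)
Add(Mul(Function('J')(-94, 74), Pow(-5608, -1)), Mul(r, Pow(16113, -1))) = Add(Mul(Pow(74, 2), Pow(-5608, -1)), Mul(-47028, Pow(16113, -1))) = Add(Mul(5476, Rational(-1, 5608)), Mul(-47028, Rational(1, 16113))) = Add(Rational(-1369, 1402), Rational(-15676, 5371)) = Rational(-29330651, 7530142)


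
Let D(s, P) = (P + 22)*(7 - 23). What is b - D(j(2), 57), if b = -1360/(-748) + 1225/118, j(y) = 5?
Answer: 1656507/1298 ≈ 1276.2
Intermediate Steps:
D(s, P) = -352 - 16*P (D(s, P) = (22 + P)*(-16) = -352 - 16*P)
b = 15835/1298 (b = -1360*(-1/748) + 1225*(1/118) = 20/11 + 1225/118 = 15835/1298 ≈ 12.200)
b - D(j(2), 57) = 15835/1298 - (-352 - 16*57) = 15835/1298 - (-352 - 912) = 15835/1298 - 1*(-1264) = 15835/1298 + 1264 = 1656507/1298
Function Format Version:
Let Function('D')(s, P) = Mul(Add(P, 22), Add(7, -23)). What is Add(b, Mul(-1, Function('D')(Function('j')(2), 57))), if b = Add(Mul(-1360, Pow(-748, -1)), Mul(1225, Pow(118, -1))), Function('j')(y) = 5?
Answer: Rational(1656507, 1298) ≈ 1276.2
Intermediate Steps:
Function('D')(s, P) = Add(-352, Mul(-16, P)) (Function('D')(s, P) = Mul(Add(22, P), -16) = Add(-352, Mul(-16, P)))
b = Rational(15835, 1298) (b = Add(Mul(-1360, Rational(-1, 748)), Mul(1225, Rational(1, 118))) = Add(Rational(20, 11), Rational(1225, 118)) = Rational(15835, 1298) ≈ 12.200)
Add(b, Mul(-1, Function('D')(Function('j')(2), 57))) = Add(Rational(15835, 1298), Mul(-1, Add(-352, Mul(-16, 57)))) = Add(Rational(15835, 1298), Mul(-1, Add(-352, -912))) = Add(Rational(15835, 1298), Mul(-1, -1264)) = Add(Rational(15835, 1298), 1264) = Rational(1656507, 1298)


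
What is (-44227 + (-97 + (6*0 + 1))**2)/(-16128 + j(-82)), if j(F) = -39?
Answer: 35011/16167 ≈ 2.1656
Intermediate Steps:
(-44227 + (-97 + (6*0 + 1))**2)/(-16128 + j(-82)) = (-44227 + (-97 + (6*0 + 1))**2)/(-16128 - 39) = (-44227 + (-97 + (0 + 1))**2)/(-16167) = (-44227 + (-97 + 1)**2)*(-1/16167) = (-44227 + (-96)**2)*(-1/16167) = (-44227 + 9216)*(-1/16167) = -35011*(-1/16167) = 35011/16167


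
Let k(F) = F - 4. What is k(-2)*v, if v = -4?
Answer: 24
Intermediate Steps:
k(F) = -4 + F
k(-2)*v = (-4 - 2)*(-4) = -6*(-4) = 24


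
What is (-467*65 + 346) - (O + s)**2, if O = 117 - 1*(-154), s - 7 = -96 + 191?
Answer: -169138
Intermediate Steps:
s = 102 (s = 7 + (-96 + 191) = 7 + 95 = 102)
O = 271 (O = 117 + 154 = 271)
(-467*65 + 346) - (O + s)**2 = (-467*65 + 346) - (271 + 102)**2 = (-30355 + 346) - 1*373**2 = -30009 - 1*139129 = -30009 - 139129 = -169138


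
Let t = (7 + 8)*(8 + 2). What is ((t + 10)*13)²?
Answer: 4326400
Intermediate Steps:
t = 150 (t = 15*10 = 150)
((t + 10)*13)² = ((150 + 10)*13)² = (160*13)² = 2080² = 4326400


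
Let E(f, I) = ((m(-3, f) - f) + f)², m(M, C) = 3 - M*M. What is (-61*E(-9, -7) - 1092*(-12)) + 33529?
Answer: 44437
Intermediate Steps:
m(M, C) = 3 - M²
E(f, I) = 36 (E(f, I) = (((3 - 1*(-3)²) - f) + f)² = (((3 - 1*9) - f) + f)² = (((3 - 9) - f) + f)² = ((-6 - f) + f)² = (-6)² = 36)
(-61*E(-9, -7) - 1092*(-12)) + 33529 = (-61*36 - 1092*(-12)) + 33529 = (-2196 + 13104) + 33529 = 10908 + 33529 = 44437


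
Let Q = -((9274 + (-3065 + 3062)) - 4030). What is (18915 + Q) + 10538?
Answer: 24212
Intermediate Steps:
Q = -5241 (Q = -((9274 - 3) - 4030) = -(9271 - 4030) = -1*5241 = -5241)
(18915 + Q) + 10538 = (18915 - 5241) + 10538 = 13674 + 10538 = 24212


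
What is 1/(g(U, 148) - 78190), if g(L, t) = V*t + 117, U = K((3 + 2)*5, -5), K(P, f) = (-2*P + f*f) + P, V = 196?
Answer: -1/49065 ≈ -2.0381e-5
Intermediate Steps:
K(P, f) = f² - P (K(P, f) = (-2*P + f²) + P = (f² - 2*P) + P = f² - P)
U = 0 (U = (-5)² - (3 + 2)*5 = 25 - 5*5 = 25 - 1*25 = 25 - 25 = 0)
g(L, t) = 117 + 196*t (g(L, t) = 196*t + 117 = 117 + 196*t)
1/(g(U, 148) - 78190) = 1/((117 + 196*148) - 78190) = 1/((117 + 29008) - 78190) = 1/(29125 - 78190) = 1/(-49065) = -1/49065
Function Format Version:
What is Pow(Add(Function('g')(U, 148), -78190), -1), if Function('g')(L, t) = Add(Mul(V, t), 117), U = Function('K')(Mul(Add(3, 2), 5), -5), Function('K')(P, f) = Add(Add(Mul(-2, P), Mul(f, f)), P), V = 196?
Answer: Rational(-1, 49065) ≈ -2.0381e-5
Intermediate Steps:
Function('K')(P, f) = Add(Pow(f, 2), Mul(-1, P)) (Function('K')(P, f) = Add(Add(Mul(-2, P), Pow(f, 2)), P) = Add(Add(Pow(f, 2), Mul(-2, P)), P) = Add(Pow(f, 2), Mul(-1, P)))
U = 0 (U = Add(Pow(-5, 2), Mul(-1, Mul(Add(3, 2), 5))) = Add(25, Mul(-1, Mul(5, 5))) = Add(25, Mul(-1, 25)) = Add(25, -25) = 0)
Function('g')(L, t) = Add(117, Mul(196, t)) (Function('g')(L, t) = Add(Mul(196, t), 117) = Add(117, Mul(196, t)))
Pow(Add(Function('g')(U, 148), -78190), -1) = Pow(Add(Add(117, Mul(196, 148)), -78190), -1) = Pow(Add(Add(117, 29008), -78190), -1) = Pow(Add(29125, -78190), -1) = Pow(-49065, -1) = Rational(-1, 49065)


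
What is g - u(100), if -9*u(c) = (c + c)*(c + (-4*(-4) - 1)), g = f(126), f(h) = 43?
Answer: 23387/9 ≈ 2598.6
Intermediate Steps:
g = 43
u(c) = -2*c*(15 + c)/9 (u(c) = -(c + c)*(c + (-4*(-4) - 1))/9 = -2*c*(c + (16 - 1))/9 = -2*c*(c + 15)/9 = -2*c*(15 + c)/9)
g - u(100) = 43 - (-2)*100*(15 + 100)/9 = 43 - (-2)*100*115/9 = 43 - 1*(-23000/9) = 43 + 23000/9 = 23387/9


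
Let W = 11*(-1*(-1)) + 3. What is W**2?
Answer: 196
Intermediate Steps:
W = 14 (W = 11*1 + 3 = 11 + 3 = 14)
W**2 = 14**2 = 196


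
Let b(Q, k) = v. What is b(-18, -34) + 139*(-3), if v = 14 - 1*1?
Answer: -404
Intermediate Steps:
v = 13 (v = 14 - 1 = 13)
b(Q, k) = 13
b(-18, -34) + 139*(-3) = 13 + 139*(-3) = 13 - 417 = -404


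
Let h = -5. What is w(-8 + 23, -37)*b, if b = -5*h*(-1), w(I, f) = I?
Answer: -375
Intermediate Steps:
b = -25 (b = -5*(-5)*(-1) = 25*(-1) = -25)
w(-8 + 23, -37)*b = (-8 + 23)*(-25) = 15*(-25) = -375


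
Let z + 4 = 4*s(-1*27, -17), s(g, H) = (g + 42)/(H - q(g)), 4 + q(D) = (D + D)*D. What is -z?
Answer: 5944/1471 ≈ 4.0408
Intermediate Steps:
q(D) = -4 + 2*D**2 (q(D) = -4 + (D + D)*D = -4 + (2*D)*D = -4 + 2*D**2)
s(g, H) = (42 + g)/(4 + H - 2*g**2) (s(g, H) = (g + 42)/(H - (-4 + 2*g**2)) = (42 + g)/(H + (4 - 2*g**2)) = (42 + g)/(4 + H - 2*g**2))
z = -5944/1471 (z = -4 + 4*((42 - 1*27)/(4 - 17 - 2*(-1*27)**2)) = -4 + 4*((42 - 27)/(4 - 17 - 2*(-27)**2)) = -4 + 4*(15/(4 - 17 - 2*729)) = -4 + 4*(15/(4 - 17 - 1458)) = -4 + 4*(15/(-1471)) = -4 + 4*(-1/1471*15) = -4 + 4*(-15/1471) = -4 - 60/1471 = -5944/1471 ≈ -4.0408)
-z = -1*(-5944/1471) = 5944/1471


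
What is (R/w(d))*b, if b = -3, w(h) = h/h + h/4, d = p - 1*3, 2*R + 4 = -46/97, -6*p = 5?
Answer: 15624/97 ≈ 161.07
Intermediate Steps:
p = -5/6 (p = -1/6*5 = -5/6 ≈ -0.83333)
R = -217/97 (R = -2 + (-46/97)/2 = -2 + (-46*1/97)/2 = -2 + (1/2)*(-46/97) = -2 - 23/97 = -217/97 ≈ -2.2371)
d = -23/6 (d = -5/6 - 1*3 = -5/6 - 3 = -23/6 ≈ -3.8333)
w(h) = 1 + h/4 (w(h) = 1 + h*(1/4) = 1 + h/4)
(R/w(d))*b = -217/(97*(1 + (1/4)*(-23/6)))*(-3) = -217/(97*(1 - 23/24))*(-3) = -217/(97*1/24)*(-3) = -217/97*24*(-3) = -5208/97*(-3) = 15624/97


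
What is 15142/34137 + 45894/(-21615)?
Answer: -413129716/245957085 ≈ -1.6797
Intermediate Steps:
15142/34137 + 45894/(-21615) = 15142*(1/34137) + 45894*(-1/21615) = 15142/34137 - 15298/7205 = -413129716/245957085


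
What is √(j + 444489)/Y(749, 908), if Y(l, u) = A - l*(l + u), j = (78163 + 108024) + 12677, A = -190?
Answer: -√643353/1241283 ≈ -0.00064618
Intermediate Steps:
j = 198864 (j = 186187 + 12677 = 198864)
Y(l, u) = -190 - l*(l + u)
√(j + 444489)/Y(749, 908) = √(198864 + 444489)/(-190 - 1*749² - 1*749*908) = √643353/(-190 - 1*561001 - 680092) = √643353/(-190 - 561001 - 680092) = √643353/(-1241283) = √643353*(-1/1241283) = -√643353/1241283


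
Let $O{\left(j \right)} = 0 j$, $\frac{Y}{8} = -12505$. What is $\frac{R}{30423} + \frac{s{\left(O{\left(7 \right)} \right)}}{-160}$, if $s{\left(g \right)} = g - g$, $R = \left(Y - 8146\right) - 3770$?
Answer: $- \frac{111956}{30423} \approx -3.68$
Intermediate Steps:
$Y = -100040$ ($Y = 8 \left(-12505\right) = -100040$)
$O{\left(j \right)} = 0$
$R = -111956$ ($R = \left(-100040 - 8146\right) - 3770 = -108186 - 3770 = -111956$)
$s{\left(g \right)} = 0$
$\frac{R}{30423} + \frac{s{\left(O{\left(7 \right)} \right)}}{-160} = - \frac{111956}{30423} + \frac{0}{-160} = \left(-111956\right) \frac{1}{30423} + 0 \left(- \frac{1}{160}\right) = - \frac{111956}{30423} + 0 = - \frac{111956}{30423}$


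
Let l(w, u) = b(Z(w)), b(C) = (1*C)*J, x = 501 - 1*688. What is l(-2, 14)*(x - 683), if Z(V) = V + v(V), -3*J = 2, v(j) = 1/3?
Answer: -2900/3 ≈ -966.67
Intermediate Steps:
v(j) = ⅓
J = -⅔ (J = -⅓*2 = -⅔ ≈ -0.66667)
Z(V) = ⅓ + V (Z(V) = V + ⅓ = ⅓ + V)
x = -187 (x = 501 - 688 = -187)
b(C) = -2*C/3 (b(C) = (1*C)*(-⅔) = C*(-⅔) = -2*C/3)
l(w, u) = -2/9 - 2*w/3 (l(w, u) = -2*(⅓ + w)/3 = -2/9 - 2*w/3)
l(-2, 14)*(x - 683) = (-2/9 - ⅔*(-2))*(-187 - 683) = (-2/9 + 4/3)*(-870) = (10/9)*(-870) = -2900/3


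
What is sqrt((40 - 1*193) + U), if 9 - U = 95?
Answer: I*sqrt(239) ≈ 15.46*I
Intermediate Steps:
U = -86 (U = 9 - 1*95 = 9 - 95 = -86)
sqrt((40 - 1*193) + U) = sqrt((40 - 1*193) - 86) = sqrt((40 - 193) - 86) = sqrt(-153 - 86) = sqrt(-239) = I*sqrt(239)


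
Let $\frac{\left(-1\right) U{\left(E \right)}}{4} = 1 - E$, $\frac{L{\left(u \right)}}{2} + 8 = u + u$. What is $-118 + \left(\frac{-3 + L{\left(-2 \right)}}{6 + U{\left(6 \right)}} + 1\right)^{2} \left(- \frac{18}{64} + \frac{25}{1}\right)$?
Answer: $- \frac{2551785}{21632} \approx -117.96$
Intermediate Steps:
$L{\left(u \right)} = -16 + 4 u$ ($L{\left(u \right)} = -16 + 2 \left(u + u\right) = -16 + 2 \cdot 2 u = -16 + 4 u$)
$U{\left(E \right)} = -4 + 4 E$ ($U{\left(E \right)} = - 4 \left(1 - E\right) = -4 + 4 E$)
$-118 + \left(\frac{-3 + L{\left(-2 \right)}}{6 + U{\left(6 \right)}} + 1\right)^{2} \left(- \frac{18}{64} + \frac{25}{1}\right) = -118 + \left(\frac{-3 + \left(-16 + 4 \left(-2\right)\right)}{6 + \left(-4 + 4 \cdot 6\right)} + 1\right)^{2} \left(- \frac{18}{64} + \frac{25}{1}\right) = -118 + \left(\frac{-3 - 24}{6 + \left(-4 + 24\right)} + 1\right)^{2} \left(\left(-18\right) \frac{1}{64} + 25 \cdot 1\right) = -118 + \left(\frac{-3 - 24}{6 + 20} + 1\right)^{2} \left(- \frac{9}{32} + 25\right) = -118 + \left(- \frac{27}{26} + 1\right)^{2} \cdot \frac{791}{32} = -118 + \left(- \frac{1}{26}\right)^{2} \cdot \frac{791}{32} = -118 + \frac{1}{676} \cdot \frac{791}{32} = -118 + \frac{791}{21632} = - \frac{2551785}{21632}$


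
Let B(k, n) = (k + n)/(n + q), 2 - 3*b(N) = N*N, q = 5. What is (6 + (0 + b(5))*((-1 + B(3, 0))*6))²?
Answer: 14884/25 ≈ 595.36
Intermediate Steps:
b(N) = ⅔ - N²/3 (b(N) = ⅔ - N*N/3 = ⅔ - N²/3)
B(k, n) = (k + n)/(5 + n) (B(k, n) = (k + n)/(n + 5) = (k + n)/(5 + n))
(6 + (0 + b(5))*((-1 + B(3, 0))*6))² = (6 + (0 + (⅔ - ⅓*5²))*((-1 + (3 + 0)/(5 + 0))*6))² = (6 + (0 + (⅔ - ⅓*25))*((-1 + 3/5)*6))² = (6 + (0 + (⅔ - 25/3))*((-1 + (⅕)*3)*6))² = (6 + (0 - 23/3)*((-1 + ⅗)*6))² = (6 - (-46)*6/15)² = (6 - 23/3*(-12/5))² = (6 + 92/5)² = (122/5)² = 14884/25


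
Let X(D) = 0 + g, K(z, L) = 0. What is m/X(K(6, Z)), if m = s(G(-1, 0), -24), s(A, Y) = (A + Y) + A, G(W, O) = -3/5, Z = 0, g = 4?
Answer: -63/10 ≈ -6.3000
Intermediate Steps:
G(W, O) = -⅗ (G(W, O) = -3*⅕ = -⅗)
X(D) = 4 (X(D) = 0 + 4 = 4)
s(A, Y) = Y + 2*A
m = -126/5 (m = -24 + 2*(-⅗) = -24 - 6/5 = -126/5 ≈ -25.200)
m/X(K(6, Z)) = -126/5/4 = -126/5*¼ = -63/10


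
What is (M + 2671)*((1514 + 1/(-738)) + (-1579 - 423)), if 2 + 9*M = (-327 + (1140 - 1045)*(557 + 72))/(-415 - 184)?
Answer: -5164023716575/3978558 ≈ -1.2980e+6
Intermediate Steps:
M = -60626/5391 (M = -2/9 + ((-327 + (1140 - 1045)*(557 + 72))/(-415 - 184))/9 = -2/9 + ((-327 + 95*629)/(-599))/9 = -2/9 + ((-327 + 59755)*(-1/599))/9 = -2/9 + (59428*(-1/599))/9 = -2/9 + (⅑)*(-59428/599) = -2/9 - 59428/5391 = -60626/5391 ≈ -11.246)
(M + 2671)*((1514 + 1/(-738)) + (-1579 - 423)) = (-60626/5391 + 2671)*((1514 + 1/(-738)) + (-1579 - 423)) = 14338735*((1514 - 1/738) - 2002)/5391 = 14338735*(1117331/738 - 2002)/5391 = (14338735/5391)*(-360145/738) = -5164023716575/3978558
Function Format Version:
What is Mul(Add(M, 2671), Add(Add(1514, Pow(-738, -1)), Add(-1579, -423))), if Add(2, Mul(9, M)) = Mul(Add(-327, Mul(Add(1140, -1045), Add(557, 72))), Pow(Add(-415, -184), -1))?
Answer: Rational(-5164023716575, 3978558) ≈ -1.2980e+6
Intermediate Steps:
M = Rational(-60626, 5391) (M = Add(Rational(-2, 9), Mul(Rational(1, 9), Mul(Add(-327, Mul(Add(1140, -1045), Add(557, 72))), Pow(Add(-415, -184), -1)))) = Add(Rational(-2, 9), Mul(Rational(1, 9), Mul(Add(-327, Mul(95, 629)), Pow(-599, -1)))) = Add(Rational(-2, 9), Mul(Rational(1, 9), Mul(Add(-327, 59755), Rational(-1, 599)))) = Add(Rational(-2, 9), Mul(Rational(1, 9), Mul(59428, Rational(-1, 599)))) = Add(Rational(-2, 9), Mul(Rational(1, 9), Rational(-59428, 599))) = Add(Rational(-2, 9), Rational(-59428, 5391)) = Rational(-60626, 5391) ≈ -11.246)
Mul(Add(M, 2671), Add(Add(1514, Pow(-738, -1)), Add(-1579, -423))) = Mul(Add(Rational(-60626, 5391), 2671), Add(Add(1514, Pow(-738, -1)), Add(-1579, -423))) = Mul(Rational(14338735, 5391), Add(Add(1514, Rational(-1, 738)), -2002)) = Mul(Rational(14338735, 5391), Add(Rational(1117331, 738), -2002)) = Mul(Rational(14338735, 5391), Rational(-360145, 738)) = Rational(-5164023716575, 3978558)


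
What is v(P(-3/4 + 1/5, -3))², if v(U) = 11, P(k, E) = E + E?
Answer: 121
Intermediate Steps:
P(k, E) = 2*E
v(P(-3/4 + 1/5, -3))² = 11² = 121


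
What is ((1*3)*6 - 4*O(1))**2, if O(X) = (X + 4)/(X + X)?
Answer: 64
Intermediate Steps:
O(X) = (4 + X)/(2*X) (O(X) = (4 + X)/((2*X)) = (4 + X)*(1/(2*X)) = (4 + X)/(2*X))
((1*3)*6 - 4*O(1))**2 = ((1*3)*6 - 2*(4 + 1)/1)**2 = (3*6 - 2*5)**2 = (18 - 4*5/2)**2 = (18 - 10)**2 = 8**2 = 64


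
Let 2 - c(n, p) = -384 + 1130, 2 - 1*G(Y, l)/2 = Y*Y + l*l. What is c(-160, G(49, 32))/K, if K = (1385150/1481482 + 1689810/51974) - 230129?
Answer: 4773909819016/1476418571260071 ≈ 0.0032334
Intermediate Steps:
G(Y, l) = 4 - 2*Y² - 2*l² (G(Y, l) = 4 - 2*(Y*Y + l*l) = 4 - 2*(Y² + l²) = 4 + (-2*Y² - 2*l²) = 4 - 2*Y² - 2*l²)
K = -4429255713780213/19249636367 (K = (1385150*(1/1481482) + 1689810*(1/51974)) - 230129 = (692575/740741 + 844905/25987) - 230129 = 643853721130/19249636367 - 230129 = -4429255713780213/19249636367 ≈ -2.3010e+5)
c(n, p) = -744 (c(n, p) = 2 - (-384 + 1130) = 2 - 1*746 = 2 - 746 = -744)
c(-160, G(49, 32))/K = -744/(-4429255713780213/19249636367) = -744*(-19249636367/4429255713780213) = 4773909819016/1476418571260071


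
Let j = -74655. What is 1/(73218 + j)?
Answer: -1/1437 ≈ -0.00069589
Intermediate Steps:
1/(73218 + j) = 1/(73218 - 74655) = 1/(-1437) = -1/1437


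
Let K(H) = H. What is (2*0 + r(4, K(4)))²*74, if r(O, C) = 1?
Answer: 74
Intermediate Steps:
(2*0 + r(4, K(4)))²*74 = (2*0 + 1)²*74 = (0 + 1)²*74 = 1²*74 = 1*74 = 74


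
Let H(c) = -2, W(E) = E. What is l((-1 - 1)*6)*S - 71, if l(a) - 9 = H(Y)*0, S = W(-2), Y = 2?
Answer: -89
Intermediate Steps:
S = -2
l(a) = 9 (l(a) = 9 - 2*0 = 9 + 0 = 9)
l((-1 - 1)*6)*S - 71 = 9*(-2) - 71 = -18 - 71 = -89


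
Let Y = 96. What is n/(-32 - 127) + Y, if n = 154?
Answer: 15110/159 ≈ 95.031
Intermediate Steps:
n/(-32 - 127) + Y = 154/(-32 - 127) + 96 = 154/(-159) + 96 = -1/159*154 + 96 = -154/159 + 96 = 15110/159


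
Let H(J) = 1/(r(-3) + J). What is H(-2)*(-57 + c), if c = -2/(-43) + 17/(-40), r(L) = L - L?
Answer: 98691/3440 ≈ 28.689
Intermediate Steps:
r(L) = 0
H(J) = 1/J (H(J) = 1/(0 + J) = 1/J)
c = -651/1720 (c = -2*(-1/43) + 17*(-1/40) = 2/43 - 17/40 = -651/1720 ≈ -0.37849)
H(-2)*(-57 + c) = (-57 - 651/1720)/(-2) = -½*(-98691/1720) = 98691/3440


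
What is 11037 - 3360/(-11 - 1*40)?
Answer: 188749/17 ≈ 11103.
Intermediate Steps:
11037 - 3360/(-11 - 1*40) = 11037 - 3360/(-11 - 40) = 11037 - 3360/(-51) = 11037 - 3360*(-1)/51 = 11037 - 420*(-8/51) = 11037 + 1120/17 = 188749/17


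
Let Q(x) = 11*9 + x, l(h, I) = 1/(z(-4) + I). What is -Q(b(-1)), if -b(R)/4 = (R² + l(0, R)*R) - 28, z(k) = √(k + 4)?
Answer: -203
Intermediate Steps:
z(k) = √(4 + k)
l(h, I) = 1/I (l(h, I) = 1/(√(4 - 4) + I) = 1/(√0 + I) = 1/(0 + I) = 1/I)
b(R) = 108 - 4*R² (b(R) = -4*((R² + R/R) - 28) = -4*((R² + 1) - 28) = -4*((1 + R²) - 28) = -4*(-27 + R²) = 108 - 4*R²)
Q(x) = 99 + x
-Q(b(-1)) = -(99 + (108 - 4*(-1)²)) = -(99 + (108 - 4*1)) = -(99 + (108 - 4)) = -(99 + 104) = -1*203 = -203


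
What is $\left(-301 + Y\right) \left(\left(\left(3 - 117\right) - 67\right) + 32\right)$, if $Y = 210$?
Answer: $13559$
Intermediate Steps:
$\left(-301 + Y\right) \left(\left(\left(3 - 117\right) - 67\right) + 32\right) = \left(-301 + 210\right) \left(\left(\left(3 - 117\right) - 67\right) + 32\right) = - 91 \left(\left(-114 - 67\right) + 32\right) = - 91 \left(-181 + 32\right) = \left(-91\right) \left(-149\right) = 13559$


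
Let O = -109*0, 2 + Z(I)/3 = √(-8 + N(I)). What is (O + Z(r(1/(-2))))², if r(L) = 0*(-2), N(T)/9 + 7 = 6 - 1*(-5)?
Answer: 288 - 72*√7 ≈ 97.506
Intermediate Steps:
N(T) = 36 (N(T) = -63 + 9*(6 - 1*(-5)) = -63 + 9*(6 + 5) = -63 + 9*11 = -63 + 99 = 36)
r(L) = 0
Z(I) = -6 + 6*√7 (Z(I) = -6 + 3*√(-8 + 36) = -6 + 3*√28 = -6 + 3*(2*√7) = -6 + 6*√7)
O = 0
(O + Z(r(1/(-2))))² = (0 + (-6 + 6*√7))² = (-6 + 6*√7)²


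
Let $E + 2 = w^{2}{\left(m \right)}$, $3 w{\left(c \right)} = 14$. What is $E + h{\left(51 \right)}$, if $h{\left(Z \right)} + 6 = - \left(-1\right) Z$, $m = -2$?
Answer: $\frac{583}{9} \approx 64.778$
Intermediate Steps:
$w{\left(c \right)} = \frac{14}{3}$ ($w{\left(c \right)} = \frac{1}{3} \cdot 14 = \frac{14}{3}$)
$E = \frac{178}{9}$ ($E = -2 + \left(\frac{14}{3}\right)^{2} = -2 + \frac{196}{9} = \frac{178}{9} \approx 19.778$)
$h{\left(Z \right)} = -6 + Z$ ($h{\left(Z \right)} = -6 - - Z = -6 + Z$)
$E + h{\left(51 \right)} = \frac{178}{9} + \left(-6 + 51\right) = \frac{178}{9} + 45 = \frac{583}{9}$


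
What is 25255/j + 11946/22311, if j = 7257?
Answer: 72239603/17990103 ≈ 4.0155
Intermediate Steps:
25255/j + 11946/22311 = 25255/7257 + 11946/22311 = 25255*(1/7257) + 11946*(1/22311) = 25255/7257 + 3982/7437 = 72239603/17990103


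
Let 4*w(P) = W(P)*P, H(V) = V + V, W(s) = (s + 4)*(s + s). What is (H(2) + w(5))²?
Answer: 54289/4 ≈ 13572.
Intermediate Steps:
W(s) = 2*s*(4 + s) (W(s) = (4 + s)*(2*s) = 2*s*(4 + s))
H(V) = 2*V
w(P) = P²*(4 + P)/2 (w(P) = ((2*P*(4 + P))*P)/4 = (2*P²*(4 + P))/4 = P²*(4 + P)/2)
(H(2) + w(5))² = (2*2 + (½)*5²*(4 + 5))² = (4 + (½)*25*9)² = (4 + 225/2)² = (233/2)² = 54289/4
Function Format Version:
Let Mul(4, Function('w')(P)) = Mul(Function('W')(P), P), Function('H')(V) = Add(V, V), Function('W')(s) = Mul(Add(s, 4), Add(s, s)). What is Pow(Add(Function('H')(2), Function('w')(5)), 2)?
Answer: Rational(54289, 4) ≈ 13572.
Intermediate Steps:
Function('W')(s) = Mul(2, s, Add(4, s)) (Function('W')(s) = Mul(Add(4, s), Mul(2, s)) = Mul(2, s, Add(4, s)))
Function('H')(V) = Mul(2, V)
Function('w')(P) = Mul(Rational(1, 2), Pow(P, 2), Add(4, P)) (Function('w')(P) = Mul(Rational(1, 4), Mul(Mul(2, P, Add(4, P)), P)) = Mul(Rational(1, 4), Mul(2, Pow(P, 2), Add(4, P))) = Mul(Rational(1, 2), Pow(P, 2), Add(4, P)))
Pow(Add(Function('H')(2), Function('w')(5)), 2) = Pow(Add(Mul(2, 2), Mul(Rational(1, 2), Pow(5, 2), Add(4, 5))), 2) = Pow(Add(4, Mul(Rational(1, 2), 25, 9)), 2) = Pow(Add(4, Rational(225, 2)), 2) = Pow(Rational(233, 2), 2) = Rational(54289, 4)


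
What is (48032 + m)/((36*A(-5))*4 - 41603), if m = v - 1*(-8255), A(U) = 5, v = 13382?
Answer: -69669/40883 ≈ -1.7041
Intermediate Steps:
m = 21637 (m = 13382 - 1*(-8255) = 13382 + 8255 = 21637)
(48032 + m)/((36*A(-5))*4 - 41603) = (48032 + 21637)/((36*5)*4 - 41603) = 69669/(180*4 - 41603) = 69669/(720 - 41603) = 69669/(-40883) = 69669*(-1/40883) = -69669/40883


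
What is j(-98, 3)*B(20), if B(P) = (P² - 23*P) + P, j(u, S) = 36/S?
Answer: -480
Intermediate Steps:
B(P) = P² - 22*P
j(-98, 3)*B(20) = (36/3)*(20*(-22 + 20)) = (36*(⅓))*(20*(-2)) = 12*(-40) = -480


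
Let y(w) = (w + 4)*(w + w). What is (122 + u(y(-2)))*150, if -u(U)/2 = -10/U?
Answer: 17925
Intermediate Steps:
y(w) = 2*w*(4 + w) (y(w) = (4 + w)*(2*w) = 2*w*(4 + w))
u(U) = 20/U (u(U) = -(-20)/U = 20/U)
(122 + u(y(-2)))*150 = (122 + 20/((2*(-2)*(4 - 2))))*150 = (122 + 20/((2*(-2)*2)))*150 = (122 + 20/(-8))*150 = (122 + 20*(-1/8))*150 = (122 - 5/2)*150 = (239/2)*150 = 17925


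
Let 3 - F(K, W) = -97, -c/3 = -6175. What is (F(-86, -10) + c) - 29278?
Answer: -10653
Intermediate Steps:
c = 18525 (c = -3*(-6175) = 18525)
F(K, W) = 100 (F(K, W) = 3 - 1*(-97) = 3 + 97 = 100)
(F(-86, -10) + c) - 29278 = (100 + 18525) - 29278 = 18625 - 29278 = -10653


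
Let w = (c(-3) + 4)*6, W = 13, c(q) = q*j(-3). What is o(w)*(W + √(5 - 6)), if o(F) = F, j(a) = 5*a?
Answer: 3822 + 294*I ≈ 3822.0 + 294.0*I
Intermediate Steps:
c(q) = -15*q (c(q) = q*(5*(-3)) = q*(-15) = -15*q)
w = 294 (w = (-15*(-3) + 4)*6 = (45 + 4)*6 = 49*6 = 294)
o(w)*(W + √(5 - 6)) = 294*(13 + √(5 - 6)) = 294*(13 + √(-1)) = 294*(13 + I) = 3822 + 294*I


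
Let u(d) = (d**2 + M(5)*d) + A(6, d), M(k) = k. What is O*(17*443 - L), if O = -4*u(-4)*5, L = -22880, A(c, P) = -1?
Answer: 3041100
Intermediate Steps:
u(d) = -1 + d**2 + 5*d (u(d) = (d**2 + 5*d) - 1 = -1 + d**2 + 5*d)
O = 100 (O = -4*(-1 + (-4)**2 + 5*(-4))*5 = -4*(-1 + 16 - 20)*5 = -4*(-5)*5 = 20*5 = 100)
O*(17*443 - L) = 100*(17*443 - 1*(-22880)) = 100*(7531 + 22880) = 100*30411 = 3041100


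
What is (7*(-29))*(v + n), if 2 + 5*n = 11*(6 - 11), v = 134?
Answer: -124439/5 ≈ -24888.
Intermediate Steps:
n = -57/5 (n = -⅖ + (11*(6 - 11))/5 = -⅖ + (11*(-5))/5 = -⅖ + (⅕)*(-55) = -⅖ - 11 = -57/5 ≈ -11.400)
(7*(-29))*(v + n) = (7*(-29))*(134 - 57/5) = -203*613/5 = -124439/5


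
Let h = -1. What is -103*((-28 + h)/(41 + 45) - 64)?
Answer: 569899/86 ≈ 6626.7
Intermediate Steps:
-103*((-28 + h)/(41 + 45) - 64) = -103*((-28 - 1)/(41 + 45) - 64) = -103*(-29/86 - 64) = -103*(-5533/86) = 569899/86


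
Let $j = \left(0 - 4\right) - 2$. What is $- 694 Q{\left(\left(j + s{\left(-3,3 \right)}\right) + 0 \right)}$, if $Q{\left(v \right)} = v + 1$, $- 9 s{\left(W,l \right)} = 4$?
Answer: $\frac{34006}{9} \approx 3778.4$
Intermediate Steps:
$s{\left(W,l \right)} = - \frac{4}{9}$ ($s{\left(W,l \right)} = \left(- \frac{1}{9}\right) 4 = - \frac{4}{9}$)
$j = -6$ ($j = -4 - 2 = -6$)
$Q{\left(v \right)} = 1 + v$
$- 694 Q{\left(\left(j + s{\left(-3,3 \right)}\right) + 0 \right)} = - 694 \left(1 + \left(\left(-6 - \frac{4}{9}\right) + 0\right)\right) = - 694 \left(1 + \left(- \frac{58}{9} + 0\right)\right) = - 694 \left(1 - \frac{58}{9}\right) = \left(-694\right) \left(- \frac{49}{9}\right) = \frac{34006}{9}$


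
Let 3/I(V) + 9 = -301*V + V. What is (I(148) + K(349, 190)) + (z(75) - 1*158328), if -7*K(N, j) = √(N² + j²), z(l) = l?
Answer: -2342619160/14803 - √157901/7 ≈ -1.5831e+5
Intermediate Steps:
K(N, j) = -√(N² + j²)/7
I(V) = 3/(-9 - 300*V) (I(V) = 3/(-9 + (-301*V + V)) = 3/(-9 - 300*V))
(I(148) + K(349, 190)) + (z(75) - 1*158328) = (-1/(3 + 100*148) - √(349² + 190²)/7) + (75 - 1*158328) = (-1/(3 + 14800) - √(121801 + 36100)/7) + (75 - 158328) = (-1/14803 - √157901/7) - 158253 = -2342619160/14803 - √157901/7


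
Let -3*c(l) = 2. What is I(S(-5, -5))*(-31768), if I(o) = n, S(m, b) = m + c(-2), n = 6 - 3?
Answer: -95304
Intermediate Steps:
c(l) = -⅔ (c(l) = -⅓*2 = -⅔)
n = 3
S(m, b) = -⅔ + m (S(m, b) = m - ⅔ = -⅔ + m)
I(o) = 3
I(S(-5, -5))*(-31768) = 3*(-31768) = -95304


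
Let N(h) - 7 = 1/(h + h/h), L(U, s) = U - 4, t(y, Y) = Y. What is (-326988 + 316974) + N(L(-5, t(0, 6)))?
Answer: -80057/8 ≈ -10007.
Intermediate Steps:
L(U, s) = -4 + U
N(h) = 7 + 1/(1 + h) (N(h) = 7 + 1/(h + h/h) = 7 + 1/(h + 1) = 7 + 1/(1 + h))
(-326988 + 316974) + N(L(-5, t(0, 6))) = (-326988 + 316974) + (8 + 7*(-4 - 5))/(1 + (-4 - 5)) = -10014 + (8 + 7*(-9))/(1 - 9) = -10014 + (8 - 63)/(-8) = -10014 - 1/8*(-55) = -10014 + 55/8 = -80057/8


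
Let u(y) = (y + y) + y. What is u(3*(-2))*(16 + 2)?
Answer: -324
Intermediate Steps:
u(y) = 3*y (u(y) = 2*y + y = 3*y)
u(3*(-2))*(16 + 2) = (3*(3*(-2)))*(16 + 2) = (3*(-6))*18 = -18*18 = -324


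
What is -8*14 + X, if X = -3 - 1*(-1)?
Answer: -114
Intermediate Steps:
X = -2 (X = -3 + 1 = -2)
-8*14 + X = -8*14 - 2 = -112 - 2 = -114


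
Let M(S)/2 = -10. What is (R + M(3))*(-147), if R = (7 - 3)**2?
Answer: 588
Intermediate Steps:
M(S) = -20 (M(S) = 2*(-10) = -20)
R = 16 (R = 4**2 = 16)
(R + M(3))*(-147) = (16 - 20)*(-147) = -4*(-147) = 588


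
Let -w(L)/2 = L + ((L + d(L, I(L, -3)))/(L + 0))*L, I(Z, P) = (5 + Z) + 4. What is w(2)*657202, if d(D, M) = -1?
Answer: -3943212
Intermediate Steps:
I(Z, P) = 9 + Z
w(L) = 2 - 4*L (w(L) = -2*(L + ((L - 1)/(L + 0))*L) = -2*(L + ((-1 + L)/L)*L) = -2*(L + (-1 + L)) = -2*(-1 + 2*L) = 2 - 4*L)
w(2)*657202 = (2 - 4*2)*657202 = (2 - 8)*657202 = -6*657202 = -3943212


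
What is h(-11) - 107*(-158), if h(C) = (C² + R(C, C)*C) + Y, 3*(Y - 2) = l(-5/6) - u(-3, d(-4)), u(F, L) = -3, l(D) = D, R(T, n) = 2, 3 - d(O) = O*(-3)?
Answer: 306139/18 ≈ 17008.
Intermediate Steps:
d(O) = 3 + 3*O (d(O) = 3 - O*(-3) = 3 - (-3)*O = 3 + 3*O)
Y = 49/18 (Y = 2 + (-5/6 - 1*(-3))/3 = 2 + (-5*⅙ + 3)/3 = 2 + (-⅚ + 3)/3 = 2 + (⅓)*(13/6) = 2 + 13/18 = 49/18 ≈ 2.7222)
h(C) = 49/18 + C² + 2*C (h(C) = (C² + 2*C) + 49/18 = 49/18 + C² + 2*C)
h(-11) - 107*(-158) = (49/18 + (-11)² + 2*(-11)) - 107*(-158) = (49/18 + 121 - 22) + 16906 = 1831/18 + 16906 = 306139/18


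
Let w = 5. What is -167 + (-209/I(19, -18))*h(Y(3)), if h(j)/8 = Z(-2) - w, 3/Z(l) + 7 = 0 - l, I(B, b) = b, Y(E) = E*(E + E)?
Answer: -30923/45 ≈ -687.18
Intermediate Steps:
Y(E) = 2*E**2 (Y(E) = E*(2*E) = 2*E**2)
Z(l) = 3/(-7 - l) (Z(l) = 3/(-7 + (0 - l)) = 3/(-7 - l))
h(j) = -224/5 (h(j) = 8*(-3/(7 - 2) - 1*5) = 8*(-3/5 - 5) = 8*(-28/5) = -224/5)
-167 + (-209/I(19, -18))*h(Y(3)) = -167 - 209/(-18)*(-224/5) = -167 - 209*(-1/18)*(-224/5) = -167 + (209/18)*(-224/5) = -167 - 23408/45 = -30923/45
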